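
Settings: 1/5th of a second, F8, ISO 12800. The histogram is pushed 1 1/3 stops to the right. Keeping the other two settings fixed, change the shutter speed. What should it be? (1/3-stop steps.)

Overexposed by 1 1/3 stops → need 1 1/3 stops darker.
Shutter speed: 1/5 → 1/6 → 1/8 → 1/10 → 1/13.

1/13s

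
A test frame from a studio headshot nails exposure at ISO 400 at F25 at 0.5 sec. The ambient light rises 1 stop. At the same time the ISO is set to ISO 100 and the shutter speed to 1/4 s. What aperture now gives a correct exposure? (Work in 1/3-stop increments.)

f/13

Scene light: 1 stop brighter.
ISO: 400 → 320 → 250 → 200 → 160 → 125 → 100 — 2 stops dropped (darker).
Shutter speed: 0.5 → 0.4 → 0.3 → 1/4 — 1 stop shorter (darker).
Net so far: 2 stops darker. Aperture: f/25 → f/22 → f/20 → f/18 → f/16 → f/14 → f/13.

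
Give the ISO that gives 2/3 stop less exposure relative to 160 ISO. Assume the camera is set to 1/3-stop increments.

ISO 100

ISO: 160 → 125 → 100 — 2/3 stop lower (darker).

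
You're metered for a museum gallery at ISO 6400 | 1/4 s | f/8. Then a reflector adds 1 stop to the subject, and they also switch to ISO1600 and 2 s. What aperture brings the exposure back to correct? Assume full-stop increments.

f/16

Scene light: 1 stop brighter.
ISO: 6400 → 3200 → 1600 — 2 stops lower (darker).
Shutter speed: 1/4 → 1/2 → 1 → 2 — 3 stops slower (brighter).
Net so far: 2 stops brighter. Aperture: f/8 → f/11 → f/16.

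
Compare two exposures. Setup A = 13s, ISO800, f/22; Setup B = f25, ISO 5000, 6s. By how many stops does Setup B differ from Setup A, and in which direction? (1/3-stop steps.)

Aperture: f/22 → f/25 — 1/3 stop smaller aperture (darker).
Shutter speed: 13 → 10 → 8 → 6 — 1 stop shorter (darker).
ISO: 800 → 1000 → 1250 → 1600 → 2000 → 2500 → 3200 → 4000 → 5000 — 2 2/3 stops higher (brighter).
Net: −1/3 −1 +2 2/3 = +1 1/3 stops.

1 1/3 stops brighter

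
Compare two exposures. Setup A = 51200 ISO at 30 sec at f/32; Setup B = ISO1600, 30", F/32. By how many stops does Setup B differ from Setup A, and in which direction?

5 stops darker

Aperture: unchanged.
Shutter speed: unchanged.
ISO: 51200 → 25600 → 12800 → 6400 → 3200 → 1600 — 5 stops lower (darker).
Net: −5 = −5 stops.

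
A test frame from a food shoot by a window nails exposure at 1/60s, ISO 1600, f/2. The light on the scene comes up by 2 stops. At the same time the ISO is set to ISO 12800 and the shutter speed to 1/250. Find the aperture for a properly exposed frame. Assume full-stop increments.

Scene light: 2 stops brighter.
ISO: 1600 → 3200 → 6400 → 12800 — 3 stops raised (brighter).
Shutter speed: 1/60 → 1/125 → 1/250 — 2 stops shorter (darker).
Net so far: 3 stops brighter. Aperture: f/2 → f/2.8 → f/4 → f/5.6.

f/5.6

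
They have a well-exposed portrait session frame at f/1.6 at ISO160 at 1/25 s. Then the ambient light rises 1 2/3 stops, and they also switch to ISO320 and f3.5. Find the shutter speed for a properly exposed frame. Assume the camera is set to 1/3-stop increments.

Scene light: 1 2/3 stops brighter.
ISO: 160 → 200 → 250 → 320 — 1 stop higher (brighter).
Aperture: f/1.6 → f/1.8 → f/2 → f/2.2 → f/2.5 → f/2.8 → f/3.2 → f/3.5 — 2 1/3 stops stopped down (darker).
Net so far: 1/3 stop brighter. Shutter speed: 1/25 → 1/30.

1/30s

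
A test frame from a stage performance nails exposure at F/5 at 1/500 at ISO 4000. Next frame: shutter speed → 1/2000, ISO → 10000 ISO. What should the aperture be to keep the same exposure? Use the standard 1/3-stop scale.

f/4

Shutter speed: 1/500 → 1/640 → 1/800 → 1/1000 → 1/1250 → 1/1600 → 1/2000 — 2 stops shorter (darker).
ISO: 4000 → 5000 → 6400 → 8000 → 10000 — 1 1/3 stops raised (brighter).
Net change so far: 2/3 stop darker. Offset with the aperture: f/5 → f/4.5 → f/4.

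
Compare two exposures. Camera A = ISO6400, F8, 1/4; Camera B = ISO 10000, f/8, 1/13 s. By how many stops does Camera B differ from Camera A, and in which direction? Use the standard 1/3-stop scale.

Aperture: unchanged.
Shutter speed: 1/4 → 1/5 → 1/6 → 1/8 → 1/10 → 1/13 — 1 2/3 stops shorter (darker).
ISO: 6400 → 8000 → 10000 — 2/3 stop higher (brighter).
Net: −1 2/3 +2/3 = −1 stop.

1 stop darker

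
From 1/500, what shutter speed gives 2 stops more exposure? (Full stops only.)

1/125s

Shutter speed: 1/500 → 1/250 → 1/125 — 2 stops slower (brighter).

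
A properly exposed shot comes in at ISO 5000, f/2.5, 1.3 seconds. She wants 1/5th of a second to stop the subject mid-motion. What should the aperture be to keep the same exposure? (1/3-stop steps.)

Shutter speed: 1.3 → 1 → 0.8 → 0.6 → 0.5 → 0.4 → 0.3 → 1/4 → 1/5 — 2 2/3 stops faster (darker).
Need 2 2/3 stops brighter from the aperture: f/2.5 → f/2.2 → f/2 → f/1.8 → f/1.6 → f/1.4 → f/1.2 → f/1.1 → f/1.0.

f/1.0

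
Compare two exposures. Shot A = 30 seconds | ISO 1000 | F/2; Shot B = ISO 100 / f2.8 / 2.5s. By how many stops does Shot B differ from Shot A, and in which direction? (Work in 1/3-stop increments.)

8 stops darker

Aperture: f/2 → f/2.2 → f/2.5 → f/2.8 — 1 stop narrower (darker).
Shutter speed: 30 → 25 → 20 → 15 → 13 → 10 → 8 → 6 → 5 → 4 → 3.2 → 2.5 — 3 2/3 stops faster (darker).
ISO: 1000 → 800 → 640 → 500 → 400 → 320 → 250 → 200 → 160 → 125 → 100 — 3 1/3 stops dropped (darker).
Net: −1 −3 2/3 −3 1/3 = −8 stops.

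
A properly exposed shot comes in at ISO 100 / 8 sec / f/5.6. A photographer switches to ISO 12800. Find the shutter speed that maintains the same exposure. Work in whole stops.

1/15s

ISO: 100 → 200 → 400 → 800 → 1600 → 3200 → 6400 → 12800 — 7 stops raised (brighter).
Need 7 stops darker from the shutter speed: 8 → 4 → 2 → 1 → 1/2 → 1/4 → 1/8 → 1/15.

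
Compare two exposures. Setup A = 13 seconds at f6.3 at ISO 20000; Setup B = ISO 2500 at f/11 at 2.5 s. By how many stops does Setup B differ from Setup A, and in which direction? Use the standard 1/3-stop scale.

7 stops darker

Aperture: f/6.3 → f/7.1 → f/8 → f/9 → f/10 → f/11 — 1 2/3 stops stopped down (darker).
Shutter speed: 13 → 10 → 8 → 6 → 5 → 4 → 3.2 → 2.5 — 2 1/3 stops shorter (darker).
ISO: 20000 → 16000 → 12800 → 10000 → 8000 → 6400 → 5000 → 4000 → 3200 → 2500 — 3 stops lower (darker).
Net: −1 2/3 −2 1/3 −3 = −7 stops.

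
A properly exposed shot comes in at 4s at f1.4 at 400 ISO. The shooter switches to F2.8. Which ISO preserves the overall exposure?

Aperture: f/1.4 → f/2 → f/2.8 — 2 stops narrower (darker).
Need 2 stops brighter from the ISO: 400 → 800 → 1600.

ISO 1600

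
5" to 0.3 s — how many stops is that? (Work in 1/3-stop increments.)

5 → 4 → 3.2 → 2.5 → 2 → 1.6 → 1.3 → 1 → 0.8 → 0.6 → 0.5 → 0.4 → 0.3 — count the steps: 12 third-stops = 4 stops.

4 stops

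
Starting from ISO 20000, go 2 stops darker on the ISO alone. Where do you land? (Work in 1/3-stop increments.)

ISO: 20000 → 16000 → 12800 → 10000 → 8000 → 6400 → 5000 — 2 stops lower (darker).

ISO 5000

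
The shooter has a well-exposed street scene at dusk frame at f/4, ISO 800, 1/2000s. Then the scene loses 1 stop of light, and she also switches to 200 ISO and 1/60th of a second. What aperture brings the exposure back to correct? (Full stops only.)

Scene light: 1 stop darker.
ISO: 800 → 400 → 200 — 2 stops lower (darker).
Shutter speed: 1/2000 → 1/1000 → 1/500 → 1/250 → 1/125 → 1/60 — 5 stops longer (brighter).
Net so far: 2 stops brighter. Aperture: f/4 → f/5.6 → f/8.

f/8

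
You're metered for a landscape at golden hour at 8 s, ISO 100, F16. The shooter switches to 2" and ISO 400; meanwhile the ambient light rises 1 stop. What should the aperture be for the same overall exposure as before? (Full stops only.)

Scene light: 1 stop brighter.
Shutter speed: 8 → 4 → 2 — 2 stops shorter (darker).
ISO: 100 → 200 → 400 — 2 stops raised (brighter).
Net so far: 1 stop brighter. Aperture: f/16 → f/22.

f/22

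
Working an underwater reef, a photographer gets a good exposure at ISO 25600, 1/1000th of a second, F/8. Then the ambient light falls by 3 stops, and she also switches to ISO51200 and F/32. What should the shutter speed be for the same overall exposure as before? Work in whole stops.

Scene light: 3 stops darker.
ISO: 25600 → 51200 — 1 stop higher (brighter).
Aperture: f/8 → f/11 → f/16 → f/22 → f/32 — 4 stops smaller aperture (darker).
Net so far: 6 stops darker. Shutter speed: 1/1000 → 1/500 → 1/250 → 1/125 → 1/60 → 1/30 → 1/15.

1/15s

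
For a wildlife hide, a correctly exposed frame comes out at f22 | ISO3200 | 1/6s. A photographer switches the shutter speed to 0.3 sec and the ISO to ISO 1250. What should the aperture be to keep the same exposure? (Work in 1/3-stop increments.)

f/20

Shutter speed: 1/6 → 1/5 → 1/4 → 0.3 — 1 stop longer (brighter).
ISO: 3200 → 2500 → 2000 → 1600 → 1250 — 1 1/3 stops dropped (darker).
Net change so far: 1/3 stop darker. Offset with the aperture: f/22 → f/20.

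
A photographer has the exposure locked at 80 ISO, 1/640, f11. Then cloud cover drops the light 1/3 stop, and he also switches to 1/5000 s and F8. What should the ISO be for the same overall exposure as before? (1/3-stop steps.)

Scene light: 1/3 stop darker.
Shutter speed: 1/640 → 1/800 → 1/1000 → 1/1250 → 1/1600 → 1/2000 → 1/2500 → 1/3200 → 1/4000 → 1/5000 — 3 stops shorter (darker).
Aperture: f/11 → f/10 → f/9 → f/8 — 1 stop opened up (brighter).
Net so far: 2 1/3 stops darker. ISO: 80 → 100 → 125 → 160 → 200 → 250 → 320 → 400.

ISO 400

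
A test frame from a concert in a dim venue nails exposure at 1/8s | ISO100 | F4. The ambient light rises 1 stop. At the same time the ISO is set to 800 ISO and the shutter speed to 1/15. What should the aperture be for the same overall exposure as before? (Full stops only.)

f/11

Scene light: 1 stop brighter.
ISO: 100 → 200 → 400 → 800 — 3 stops raised (brighter).
Shutter speed: 1/8 → 1/15 — 1 stop shorter (darker).
Net so far: 3 stops brighter. Aperture: f/4 → f/5.6 → f/8 → f/11.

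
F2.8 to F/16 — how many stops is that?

f/2.8 → f/4 → f/5.6 → f/8 → f/11 → f/16 — count the steps: 5 stops.

5 stops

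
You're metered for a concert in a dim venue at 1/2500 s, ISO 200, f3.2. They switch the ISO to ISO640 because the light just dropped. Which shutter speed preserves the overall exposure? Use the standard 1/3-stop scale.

1/8000s

ISO: 200 → 250 → 320 → 400 → 500 → 640 — 1 2/3 stops raised (brighter).
Need 1 2/3 stops darker from the shutter speed: 1/2500 → 1/3200 → 1/4000 → 1/5000 → 1/6400 → 1/8000.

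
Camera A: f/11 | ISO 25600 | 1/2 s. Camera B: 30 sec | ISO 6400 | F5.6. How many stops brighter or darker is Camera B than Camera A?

Aperture: f/11 → f/8 → f/5.6 — 2 stops larger aperture (brighter).
Shutter speed: 1/2 → 1 → 2 → 4 → 8 → 15 → 30 — 6 stops longer (brighter).
ISO: 25600 → 12800 → 6400 — 2 stops lower (darker).
Net: +2 +6 −2 = +6 stops.

6 stops brighter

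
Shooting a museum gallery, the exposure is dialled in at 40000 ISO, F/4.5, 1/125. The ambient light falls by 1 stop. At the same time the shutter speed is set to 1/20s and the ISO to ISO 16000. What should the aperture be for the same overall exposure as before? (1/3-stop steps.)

f/5

Scene light: 1 stop darker.
Shutter speed: 1/125 → 1/100 → 1/80 → 1/60 → 1/50 → 1/40 → 1/30 → 1/25 → 1/20 — 2 2/3 stops slower (brighter).
ISO: 40000 → 32000 → 25600 → 20000 → 16000 — 1 1/3 stops lower (darker).
Net so far: 1/3 stop brighter. Aperture: f/4.5 → f/5.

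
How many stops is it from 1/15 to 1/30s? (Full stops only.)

1/15 → 1/30 — count the steps: 1 stop.

1 stop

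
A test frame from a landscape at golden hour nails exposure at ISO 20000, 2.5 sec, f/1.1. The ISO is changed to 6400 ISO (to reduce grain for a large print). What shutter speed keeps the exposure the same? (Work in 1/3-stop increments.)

ISO: 20000 → 16000 → 12800 → 10000 → 8000 → 6400 — 1 2/3 stops dropped (darker).
Need 1 2/3 stops brighter from the shutter speed: 2.5 → 3.2 → 4 → 5 → 6 → 8.

8 s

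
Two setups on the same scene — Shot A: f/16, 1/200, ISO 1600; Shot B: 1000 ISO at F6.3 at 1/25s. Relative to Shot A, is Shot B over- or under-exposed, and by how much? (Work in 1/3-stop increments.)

5 stops brighter

Aperture: f/16 → f/14 → f/13 → f/11 → f/10 → f/9 → f/8 → f/7.1 → f/6.3 — 2 2/3 stops opened up (brighter).
Shutter speed: 1/200 → 1/160 → 1/125 → 1/100 → 1/80 → 1/60 → 1/50 → 1/40 → 1/30 → 1/25 — 3 stops slower (brighter).
ISO: 1600 → 1250 → 1000 — 2/3 stop lower (darker).
Net: +2 2/3 +3 −2/3 = +5 stops.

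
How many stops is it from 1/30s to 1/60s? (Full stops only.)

1/30 → 1/60 — count the steps: 1 stop.

1 stop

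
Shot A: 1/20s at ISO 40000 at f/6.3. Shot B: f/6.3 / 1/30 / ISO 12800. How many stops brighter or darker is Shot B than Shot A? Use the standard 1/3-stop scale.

2 1/3 stops darker

Aperture: unchanged.
Shutter speed: 1/20 → 1/25 → 1/30 — 2/3 stop shorter (darker).
ISO: 40000 → 32000 → 25600 → 20000 → 16000 → 12800 — 1 2/3 stops dropped (darker).
Net: −2/3 −1 2/3 = −2 1/3 stops.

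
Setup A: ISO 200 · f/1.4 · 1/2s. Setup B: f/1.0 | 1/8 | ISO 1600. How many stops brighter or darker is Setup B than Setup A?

2 stops brighter

Aperture: f/1.4 → f/1.0 — 1 stop larger aperture (brighter).
Shutter speed: 1/2 → 1/4 → 1/8 — 2 stops faster (darker).
ISO: 200 → 400 → 800 → 1600 — 3 stops raised (brighter).
Net: +1 −2 +3 = +2 stops.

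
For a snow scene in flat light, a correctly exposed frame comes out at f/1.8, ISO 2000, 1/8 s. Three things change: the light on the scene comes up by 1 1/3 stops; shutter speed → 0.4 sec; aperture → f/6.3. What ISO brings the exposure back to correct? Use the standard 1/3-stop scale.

ISO 3200

Scene light: 1 1/3 stops brighter.
Shutter speed: 1/8 → 1/6 → 1/5 → 1/4 → 0.3 → 0.4 — 1 2/3 stops slower (brighter).
Aperture: f/1.8 → f/2 → f/2.2 → f/2.5 → f/2.8 → f/3.2 → f/3.5 → f/4 → f/4.5 → f/5 → f/5.6 → f/6.3 — 3 2/3 stops stopped down (darker).
Net so far: 2/3 stop darker. ISO: 2000 → 2500 → 3200.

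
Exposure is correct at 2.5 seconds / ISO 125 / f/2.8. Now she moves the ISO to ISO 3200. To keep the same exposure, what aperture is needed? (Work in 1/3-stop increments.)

f/14

ISO: 125 → 160 → 200 → 250 → 320 → 400 → 500 → 640 → 800 → 1000 → 1250 → 1600 → 2000 → 2500 → 3200 — 4 2/3 stops higher (brighter).
Need 4 2/3 stops darker from the aperture: f/2.8 → f/3.2 → f/3.5 → f/4 → f/4.5 → f/5 → f/5.6 → f/6.3 → f/7.1 → f/8 → f/9 → f/10 → f/11 → f/13 → f/14.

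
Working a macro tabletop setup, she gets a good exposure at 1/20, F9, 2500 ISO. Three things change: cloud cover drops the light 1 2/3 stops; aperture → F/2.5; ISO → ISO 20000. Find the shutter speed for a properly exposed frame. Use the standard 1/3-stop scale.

1/640s

Scene light: 1 2/3 stops darker.
Aperture: f/9 → f/8 → f/7.1 → f/6.3 → f/5.6 → f/5 → f/4.5 → f/4 → f/3.5 → f/3.2 → f/2.8 → f/2.5 — 3 2/3 stops wider (brighter).
ISO: 2500 → 3200 → 4000 → 5000 → 6400 → 8000 → 10000 → 12800 → 16000 → 20000 — 3 stops raised (brighter).
Net so far: 5 stops brighter. Shutter speed: 1/20 → 1/25 → 1/30 → 1/40 → 1/50 → 1/60 → 1/80 → 1/100 → 1/125 → 1/160 → 1/200 → 1/250 → 1/320 → 1/400 → 1/500 → 1/640.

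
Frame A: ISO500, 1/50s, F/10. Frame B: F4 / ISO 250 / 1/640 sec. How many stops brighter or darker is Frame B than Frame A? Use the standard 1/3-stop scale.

Aperture: f/10 → f/9 → f/8 → f/7.1 → f/6.3 → f/5.6 → f/5 → f/4.5 → f/4 — 2 2/3 stops wider (brighter).
Shutter speed: 1/50 → 1/60 → 1/80 → 1/100 → 1/125 → 1/160 → 1/200 → 1/250 → 1/320 → 1/400 → 1/500 → 1/640 — 3 2/3 stops shorter (darker).
ISO: 500 → 400 → 320 → 250 — 1 stop dropped (darker).
Net: +2 2/3 −3 2/3 −1 = −2 stops.

2 stops darker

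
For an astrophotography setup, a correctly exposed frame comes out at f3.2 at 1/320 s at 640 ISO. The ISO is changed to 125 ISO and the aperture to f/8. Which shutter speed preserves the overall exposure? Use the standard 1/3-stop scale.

ISO: 640 → 500 → 400 → 320 → 250 → 200 → 160 → 125 — 2 1/3 stops dropped (darker).
Aperture: f/3.2 → f/3.5 → f/4 → f/4.5 → f/5 → f/5.6 → f/6.3 → f/7.1 → f/8 — 2 2/3 stops stopped down (darker).
Net change so far: 5 stops darker. Offset with the shutter speed: 1/320 → 1/250 → 1/200 → 1/160 → 1/125 → 1/100 → 1/80 → 1/60 → 1/50 → 1/40 → 1/30 → 1/25 → 1/20 → 1/15 → 1/13 → 1/10.

1/10s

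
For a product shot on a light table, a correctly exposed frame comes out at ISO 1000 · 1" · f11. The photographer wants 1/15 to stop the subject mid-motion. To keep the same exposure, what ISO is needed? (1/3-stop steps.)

Shutter speed: 1 → 0.8 → 0.6 → 0.5 → 0.4 → 0.3 → 1/4 → 1/5 → 1/6 → 1/8 → 1/10 → 1/13 → 1/15 — 4 stops faster (darker).
Need 4 stops brighter from the ISO: 1000 → 1250 → 1600 → 2000 → 2500 → 3200 → 4000 → 5000 → 6400 → 8000 → 10000 → 12800 → 16000.

ISO 16000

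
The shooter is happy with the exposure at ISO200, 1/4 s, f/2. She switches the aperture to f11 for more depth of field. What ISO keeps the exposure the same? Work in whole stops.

ISO 6400

Aperture: f/2 → f/2.8 → f/4 → f/5.6 → f/8 → f/11 — 5 stops narrower (darker).
Need 5 stops brighter from the ISO: 200 → 400 → 800 → 1600 → 3200 → 6400.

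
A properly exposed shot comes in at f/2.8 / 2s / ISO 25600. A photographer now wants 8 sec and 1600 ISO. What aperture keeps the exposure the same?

Shutter speed: 2 → 4 → 8 — 2 stops slower (brighter).
ISO: 25600 → 12800 → 6400 → 3200 → 1600 — 4 stops lower (darker).
Net change so far: 2 stops darker. Offset with the aperture: f/2.8 → f/2 → f/1.4.

f/1.4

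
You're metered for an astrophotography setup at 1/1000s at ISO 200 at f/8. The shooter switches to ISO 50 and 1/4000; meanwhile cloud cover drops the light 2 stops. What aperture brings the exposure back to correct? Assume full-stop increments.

f/1.0

Scene light: 2 stops darker.
ISO: 200 → 100 → 50 — 2 stops lower (darker).
Shutter speed: 1/1000 → 1/2000 → 1/4000 — 2 stops faster (darker).
Net so far: 6 stops darker. Aperture: f/8 → f/5.6 → f/4 → f/2.8 → f/2 → f/1.4 → f/1.0.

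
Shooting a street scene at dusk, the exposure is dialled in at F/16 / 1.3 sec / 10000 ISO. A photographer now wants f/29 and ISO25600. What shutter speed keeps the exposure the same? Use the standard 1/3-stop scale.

1.6 s

Aperture: f/16 → f/18 → f/20 → f/22 → f/25 → f/29 — 1 2/3 stops narrower (darker).
ISO: 10000 → 12800 → 16000 → 20000 → 25600 — 1 1/3 stops raised (brighter).
Net change so far: 1/3 stop darker. Offset with the shutter speed: 1.3 → 1.6.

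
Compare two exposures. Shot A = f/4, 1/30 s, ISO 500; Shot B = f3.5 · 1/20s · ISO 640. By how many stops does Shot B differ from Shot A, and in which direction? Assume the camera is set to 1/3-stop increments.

1 1/3 stops brighter

Aperture: f/4 → f/3.5 — 1/3 stop wider (brighter).
Shutter speed: 1/30 → 1/25 → 1/20 — 2/3 stop slower (brighter).
ISO: 500 → 640 — 1/3 stop raised (brighter).
Net: +1/3 +2/3 +1/3 = +1 1/3 stops.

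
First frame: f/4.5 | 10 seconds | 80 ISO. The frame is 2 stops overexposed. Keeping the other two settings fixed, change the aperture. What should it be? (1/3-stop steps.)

f/9

Overexposed by 2 stops → need 2 stops darker.
Aperture: f/4.5 → f/5 → f/5.6 → f/6.3 → f/7.1 → f/8 → f/9.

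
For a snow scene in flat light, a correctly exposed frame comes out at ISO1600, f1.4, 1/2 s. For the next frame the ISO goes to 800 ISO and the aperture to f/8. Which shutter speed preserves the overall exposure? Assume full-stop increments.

ISO: 1600 → 800 — 1 stop lower (darker).
Aperture: f/1.4 → f/2 → f/2.8 → f/4 → f/5.6 → f/8 — 5 stops stopped down (darker).
Net change so far: 6 stops darker. Offset with the shutter speed: 1/2 → 1 → 2 → 4 → 8 → 15 → 30.

30 s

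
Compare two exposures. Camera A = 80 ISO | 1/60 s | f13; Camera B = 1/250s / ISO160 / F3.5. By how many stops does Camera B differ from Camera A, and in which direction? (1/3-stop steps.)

2 2/3 stops brighter

Aperture: f/13 → f/11 → f/10 → f/9 → f/8 → f/7.1 → f/6.3 → f/5.6 → f/5 → f/4.5 → f/4 → f/3.5 — 3 2/3 stops opened up (brighter).
Shutter speed: 1/60 → 1/80 → 1/100 → 1/125 → 1/160 → 1/200 → 1/250 — 2 stops shorter (darker).
ISO: 80 → 100 → 125 → 160 — 1 stop raised (brighter).
Net: +3 2/3 −2 +1 = +2 2/3 stops.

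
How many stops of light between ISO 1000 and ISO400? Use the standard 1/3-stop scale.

1000 → 800 → 640 → 500 → 400 — count the steps: 4 third-stops = 1 1/3 stops.

1 1/3 stops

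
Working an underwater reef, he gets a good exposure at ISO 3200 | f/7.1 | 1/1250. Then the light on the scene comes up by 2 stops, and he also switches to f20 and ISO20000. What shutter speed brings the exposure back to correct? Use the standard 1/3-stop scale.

1/4000s

Scene light: 2 stops brighter.
Aperture: f/7.1 → f/8 → f/9 → f/10 → f/11 → f/13 → f/14 → f/16 → f/18 → f/20 — 3 stops stopped down (darker).
ISO: 3200 → 4000 → 5000 → 6400 → 8000 → 10000 → 12800 → 16000 → 20000 — 2 2/3 stops raised (brighter).
Net so far: 1 2/3 stops brighter. Shutter speed: 1/1250 → 1/1600 → 1/2000 → 1/2500 → 1/3200 → 1/4000.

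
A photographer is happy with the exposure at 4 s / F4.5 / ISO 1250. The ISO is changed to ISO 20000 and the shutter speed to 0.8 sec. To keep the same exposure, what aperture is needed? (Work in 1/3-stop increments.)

ISO: 1250 → 1600 → 2000 → 2500 → 3200 → 4000 → 5000 → 6400 → 8000 → 10000 → 12800 → 16000 → 20000 — 4 stops raised (brighter).
Shutter speed: 4 → 3.2 → 2.5 → 2 → 1.6 → 1.3 → 1 → 0.8 — 2 1/3 stops shorter (darker).
Net change so far: 1 2/3 stops brighter. Offset with the aperture: f/4.5 → f/5 → f/5.6 → f/6.3 → f/7.1 → f/8.

f/8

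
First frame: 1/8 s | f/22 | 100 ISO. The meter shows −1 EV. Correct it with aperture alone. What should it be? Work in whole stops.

Underexposed by 1 stop → need 1 stop brighter.
Aperture: f/22 → f/16.

f/16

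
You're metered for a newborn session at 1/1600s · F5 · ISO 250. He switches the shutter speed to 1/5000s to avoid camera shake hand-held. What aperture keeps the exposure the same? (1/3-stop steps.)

Shutter speed: 1/1600 → 1/2000 → 1/2500 → 1/3200 → 1/4000 → 1/5000 — 1 2/3 stops shorter (darker).
Need 1 2/3 stops brighter from the aperture: f/5 → f/4.5 → f/4 → f/3.5 → f/3.2 → f/2.8.

f/2.8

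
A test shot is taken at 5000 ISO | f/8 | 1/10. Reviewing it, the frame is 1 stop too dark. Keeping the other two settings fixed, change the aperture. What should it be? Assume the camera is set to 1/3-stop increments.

Underexposed by 1 stop → need 1 stop brighter.
Aperture: f/8 → f/7.1 → f/6.3 → f/5.6.

f/5.6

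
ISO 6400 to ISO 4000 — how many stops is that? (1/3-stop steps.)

2/3 stop

6400 → 5000 → 4000 — count the steps: 2 third-stops = 2/3 stop.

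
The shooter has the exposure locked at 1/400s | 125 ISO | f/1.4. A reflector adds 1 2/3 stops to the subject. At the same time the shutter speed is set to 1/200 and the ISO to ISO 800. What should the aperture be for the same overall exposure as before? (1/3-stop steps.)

f/9

Scene light: 1 2/3 stops brighter.
Shutter speed: 1/400 → 1/320 → 1/250 → 1/200 — 1 stop longer (brighter).
ISO: 125 → 160 → 200 → 250 → 320 → 400 → 500 → 640 → 800 — 2 2/3 stops raised (brighter).
Net so far: 5 1/3 stops brighter. Aperture: f/1.4 → f/1.6 → f/1.8 → f/2 → f/2.2 → f/2.5 → f/2.8 → f/3.2 → f/3.5 → f/4 → f/4.5 → f/5 → f/5.6 → f/6.3 → f/7.1 → f/8 → f/9.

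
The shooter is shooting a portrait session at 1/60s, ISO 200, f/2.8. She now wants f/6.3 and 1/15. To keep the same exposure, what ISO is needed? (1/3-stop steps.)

ISO 250

Aperture: f/2.8 → f/3.2 → f/3.5 → f/4 → f/4.5 → f/5 → f/5.6 → f/6.3 — 2 1/3 stops narrower (darker).
Shutter speed: 1/60 → 1/50 → 1/40 → 1/30 → 1/25 → 1/20 → 1/15 — 2 stops slower (brighter).
Net change so far: 1/3 stop darker. Offset with the ISO: 200 → 250.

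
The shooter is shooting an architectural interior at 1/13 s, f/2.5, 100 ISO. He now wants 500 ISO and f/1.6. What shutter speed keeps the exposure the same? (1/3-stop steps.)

1/160s

ISO: 100 → 125 → 160 → 200 → 250 → 320 → 400 → 500 — 2 1/3 stops higher (brighter).
Aperture: f/2.5 → f/2.2 → f/2 → f/1.8 → f/1.6 — 1 1/3 stops larger aperture (brighter).
Net change so far: 3 2/3 stops brighter. Offset with the shutter speed: 1/13 → 1/15 → 1/20 → 1/25 → 1/30 → 1/40 → 1/50 → 1/60 → 1/80 → 1/100 → 1/125 → 1/160.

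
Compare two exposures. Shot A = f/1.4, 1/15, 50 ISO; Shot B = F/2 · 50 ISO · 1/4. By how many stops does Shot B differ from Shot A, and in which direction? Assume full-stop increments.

Aperture: f/1.4 → f/2 — 1 stop smaller aperture (darker).
Shutter speed: 1/15 → 1/8 → 1/4 — 2 stops longer (brighter).
ISO: unchanged.
Net: −1 +2 = +1 stop.

1 stop brighter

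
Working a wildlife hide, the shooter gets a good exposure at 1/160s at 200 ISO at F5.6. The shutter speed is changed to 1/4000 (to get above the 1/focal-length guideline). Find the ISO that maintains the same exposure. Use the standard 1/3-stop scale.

ISO 5000

Shutter speed: 1/160 → 1/200 → 1/250 → 1/320 → 1/400 → 1/500 → 1/640 → 1/800 → 1/1000 → 1/1250 → 1/1600 → 1/2000 → 1/2500 → 1/3200 → 1/4000 — 4 2/3 stops shorter (darker).
Need 4 2/3 stops brighter from the ISO: 200 → 250 → 320 → 400 → 500 → 640 → 800 → 1000 → 1250 → 1600 → 2000 → 2500 → 3200 → 4000 → 5000.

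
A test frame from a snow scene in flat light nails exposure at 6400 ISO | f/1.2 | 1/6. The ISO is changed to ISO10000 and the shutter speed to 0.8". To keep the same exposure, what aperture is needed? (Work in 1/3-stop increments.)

ISO: 6400 → 8000 → 10000 — 2/3 stop higher (brighter).
Shutter speed: 1/6 → 1/5 → 1/4 → 0.3 → 0.4 → 0.5 → 0.6 → 0.8 — 2 1/3 stops longer (brighter).
Net change so far: 3 stops brighter. Offset with the aperture: f/1.2 → f/1.4 → f/1.6 → f/1.8 → f/2 → f/2.2 → f/2.5 → f/2.8 → f/3.2 → f/3.5.

f/3.5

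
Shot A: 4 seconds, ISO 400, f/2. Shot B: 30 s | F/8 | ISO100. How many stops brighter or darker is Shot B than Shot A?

Aperture: f/2 → f/2.8 → f/4 → f/5.6 → f/8 — 4 stops smaller aperture (darker).
Shutter speed: 4 → 8 → 15 → 30 — 3 stops slower (brighter).
ISO: 400 → 200 → 100 — 2 stops lower (darker).
Net: −4 +3 −2 = −3 stops.

3 stops darker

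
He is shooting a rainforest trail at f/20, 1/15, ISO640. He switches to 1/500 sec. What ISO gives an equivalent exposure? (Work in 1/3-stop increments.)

ISO 20000

Shutter speed: 1/15 → 1/20 → 1/25 → 1/30 → 1/40 → 1/50 → 1/60 → 1/80 → 1/100 → 1/125 → 1/160 → 1/200 → 1/250 → 1/320 → 1/400 → 1/500 — 5 stops shorter (darker).
Need 5 stops brighter from the ISO: 640 → 800 → 1000 → 1250 → 1600 → 2000 → 2500 → 3200 → 4000 → 5000 → 6400 → 8000 → 10000 → 12800 → 16000 → 20000.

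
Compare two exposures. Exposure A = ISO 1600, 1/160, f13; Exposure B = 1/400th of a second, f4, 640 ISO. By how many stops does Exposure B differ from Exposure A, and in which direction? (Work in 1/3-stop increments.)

Aperture: f/13 → f/11 → f/10 → f/9 → f/8 → f/7.1 → f/6.3 → f/5.6 → f/5 → f/4.5 → f/4 — 3 1/3 stops wider (brighter).
Shutter speed: 1/160 → 1/200 → 1/250 → 1/320 → 1/400 — 1 1/3 stops shorter (darker).
ISO: 1600 → 1250 → 1000 → 800 → 640 — 1 1/3 stops dropped (darker).
Net: +3 1/3 −1 1/3 −1 1/3 = +2/3 stops.

2/3 stop brighter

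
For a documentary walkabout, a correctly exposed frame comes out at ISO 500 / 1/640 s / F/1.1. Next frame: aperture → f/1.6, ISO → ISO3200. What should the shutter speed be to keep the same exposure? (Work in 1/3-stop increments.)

Aperture: f/1.1 → f/1.2 → f/1.4 → f/1.6 — 1 stop smaller aperture (darker).
ISO: 500 → 640 → 800 → 1000 → 1250 → 1600 → 2000 → 2500 → 3200 — 2 2/3 stops raised (brighter).
Net change so far: 1 2/3 stops brighter. Offset with the shutter speed: 1/640 → 1/800 → 1/1000 → 1/1250 → 1/1600 → 1/2000.

1/2000s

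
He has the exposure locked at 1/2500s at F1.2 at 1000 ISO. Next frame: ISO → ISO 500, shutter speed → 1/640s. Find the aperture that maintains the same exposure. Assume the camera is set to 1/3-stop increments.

f/1.8

ISO: 1000 → 800 → 640 → 500 — 1 stop lower (darker).
Shutter speed: 1/2500 → 1/2000 → 1/1600 → 1/1250 → 1/1000 → 1/800 → 1/640 — 2 stops longer (brighter).
Net change so far: 1 stop brighter. Offset with the aperture: f/1.2 → f/1.4 → f/1.6 → f/1.8.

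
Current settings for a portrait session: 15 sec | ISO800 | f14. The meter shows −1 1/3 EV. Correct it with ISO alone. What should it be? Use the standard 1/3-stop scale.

Underexposed by 1 1/3 stops → need 1 1/3 stops brighter.
ISO: 800 → 1000 → 1250 → 1600 → 2000.

ISO 2000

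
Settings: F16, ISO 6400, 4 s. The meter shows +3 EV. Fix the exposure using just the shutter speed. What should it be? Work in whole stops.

Overexposed by 3 stops → need 3 stops darker.
Shutter speed: 4 → 2 → 1 → 1/2.

1/2s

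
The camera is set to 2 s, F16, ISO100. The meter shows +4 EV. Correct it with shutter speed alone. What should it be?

1/8s

Overexposed by 4 stops → need 4 stops darker.
Shutter speed: 2 → 1 → 1/2 → 1/4 → 1/8.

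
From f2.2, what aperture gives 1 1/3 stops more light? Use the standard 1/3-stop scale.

Aperture: f/2.2 → f/2 → f/1.8 → f/1.6 → f/1.4 — 1 1/3 stops larger aperture (brighter).

f/1.4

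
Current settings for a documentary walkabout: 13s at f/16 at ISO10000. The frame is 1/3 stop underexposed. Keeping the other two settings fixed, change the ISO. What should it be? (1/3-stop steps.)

Underexposed by 1/3 stop → need 1/3 stop brighter.
ISO: 10000 → 12800.

ISO 12800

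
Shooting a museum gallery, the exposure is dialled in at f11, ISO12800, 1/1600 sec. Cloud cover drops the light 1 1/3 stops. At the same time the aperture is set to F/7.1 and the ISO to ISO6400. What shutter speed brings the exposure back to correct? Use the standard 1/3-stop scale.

1/800s

Scene light: 1 1/3 stops darker.
Aperture: f/11 → f/10 → f/9 → f/8 → f/7.1 — 1 1/3 stops wider (brighter).
ISO: 12800 → 10000 → 8000 → 6400 — 1 stop dropped (darker).
Net so far: 1 stop darker. Shutter speed: 1/1600 → 1/1250 → 1/1000 → 1/800.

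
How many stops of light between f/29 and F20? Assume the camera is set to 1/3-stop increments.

f/29 → f/25 → f/22 → f/20 — count the steps: 3 third-stops = 1 stop.

1 stop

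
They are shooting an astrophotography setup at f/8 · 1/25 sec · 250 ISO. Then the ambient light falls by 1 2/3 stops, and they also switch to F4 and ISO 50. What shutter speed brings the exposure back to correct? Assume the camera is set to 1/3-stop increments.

1/6s

Scene light: 1 2/3 stops darker.
Aperture: f/8 → f/7.1 → f/6.3 → f/5.6 → f/5 → f/4.5 → f/4 — 2 stops wider (brighter).
ISO: 250 → 200 → 160 → 125 → 100 → 80 → 64 → 50 — 2 1/3 stops lower (darker).
Net so far: 2 stops darker. Shutter speed: 1/25 → 1/20 → 1/15 → 1/13 → 1/10 → 1/8 → 1/6.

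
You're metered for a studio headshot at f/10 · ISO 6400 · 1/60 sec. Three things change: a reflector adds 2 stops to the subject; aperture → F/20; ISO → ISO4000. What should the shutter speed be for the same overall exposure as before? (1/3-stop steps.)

Scene light: 2 stops brighter.
Aperture: f/10 → f/11 → f/13 → f/14 → f/16 → f/18 → f/20 — 2 stops smaller aperture (darker).
ISO: 6400 → 5000 → 4000 — 2/3 stop dropped (darker).
Net so far: 2/3 stop darker. Shutter speed: 1/60 → 1/50 → 1/40.

1/40s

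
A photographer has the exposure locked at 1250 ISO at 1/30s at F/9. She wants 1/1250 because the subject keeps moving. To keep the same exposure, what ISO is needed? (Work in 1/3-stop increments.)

ISO 51200

Shutter speed: 1/30 → 1/40 → 1/50 → 1/60 → 1/80 → 1/100 → 1/125 → 1/160 → 1/200 → 1/250 → 1/320 → 1/400 → 1/500 → 1/640 → 1/800 → 1/1000 → 1/1250 — 5 1/3 stops shorter (darker).
Need 5 1/3 stops brighter from the ISO: 1250 → 1600 → 2000 → 2500 → 3200 → 4000 → 5000 → 6400 → 8000 → 10000 → 12800 → 16000 → 20000 → 25600 → 32000 → 40000 → 51200.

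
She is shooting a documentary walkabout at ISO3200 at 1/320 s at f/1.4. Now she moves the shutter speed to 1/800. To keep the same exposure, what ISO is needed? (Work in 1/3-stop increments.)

ISO 8000

Shutter speed: 1/320 → 1/400 → 1/500 → 1/640 → 1/800 — 1 1/3 stops faster (darker).
Need 1 1/3 stops brighter from the ISO: 3200 → 4000 → 5000 → 6400 → 8000.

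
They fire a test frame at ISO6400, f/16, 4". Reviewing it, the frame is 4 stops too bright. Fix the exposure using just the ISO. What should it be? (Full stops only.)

ISO 400

Overexposed by 4 stops → need 4 stops darker.
ISO: 6400 → 3200 → 1600 → 800 → 400.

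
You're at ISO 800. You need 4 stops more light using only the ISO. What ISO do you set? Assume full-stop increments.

ISO 12800

ISO: 800 → 1600 → 3200 → 6400 → 12800 — 4 stops higher (brighter).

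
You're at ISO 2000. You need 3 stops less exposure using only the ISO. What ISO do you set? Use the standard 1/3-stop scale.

ISO: 2000 → 1600 → 1250 → 1000 → 800 → 640 → 500 → 400 → 320 → 250 — 3 stops lower (darker).

ISO 250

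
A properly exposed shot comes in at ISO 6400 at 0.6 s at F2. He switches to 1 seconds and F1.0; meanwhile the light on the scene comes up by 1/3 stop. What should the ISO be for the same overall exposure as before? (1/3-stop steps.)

ISO 800

Scene light: 1/3 stop brighter.
Shutter speed: 0.6 → 0.8 → 1 — 2/3 stop longer (brighter).
Aperture: f/2 → f/1.8 → f/1.6 → f/1.4 → f/1.2 → f/1.1 → f/1.0 — 2 stops wider (brighter).
Net so far: 3 stops brighter. ISO: 6400 → 5000 → 4000 → 3200 → 2500 → 2000 → 1600 → 1250 → 1000 → 800.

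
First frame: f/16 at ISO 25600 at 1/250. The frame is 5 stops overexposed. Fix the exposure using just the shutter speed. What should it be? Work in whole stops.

Overexposed by 5 stops → need 5 stops darker.
Shutter speed: 1/250 → 1/500 → 1/1000 → 1/2000 → 1/4000 → 1/8000.

1/8000s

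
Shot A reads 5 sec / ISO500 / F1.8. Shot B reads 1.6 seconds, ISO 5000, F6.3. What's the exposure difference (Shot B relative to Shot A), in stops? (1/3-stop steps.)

2 stops darker

Aperture: f/1.8 → f/2 → f/2.2 → f/2.5 → f/2.8 → f/3.2 → f/3.5 → f/4 → f/4.5 → f/5 → f/5.6 → f/6.3 — 3 2/3 stops stopped down (darker).
Shutter speed: 5 → 4 → 3.2 → 2.5 → 2 → 1.6 — 1 2/3 stops faster (darker).
ISO: 500 → 640 → 800 → 1000 → 1250 → 1600 → 2000 → 2500 → 3200 → 4000 → 5000 — 3 1/3 stops raised (brighter).
Net: −3 2/3 −1 2/3 +3 1/3 = −2 stops.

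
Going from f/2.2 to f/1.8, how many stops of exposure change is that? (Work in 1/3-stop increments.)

2/3 stop

f/2.2 → f/2 → f/1.8 — count the steps: 2 third-stops = 2/3 stop.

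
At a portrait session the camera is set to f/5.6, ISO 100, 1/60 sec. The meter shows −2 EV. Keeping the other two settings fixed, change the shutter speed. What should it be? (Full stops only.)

Underexposed by 2 stops → need 2 stops brighter.
Shutter speed: 1/60 → 1/30 → 1/15.

1/15s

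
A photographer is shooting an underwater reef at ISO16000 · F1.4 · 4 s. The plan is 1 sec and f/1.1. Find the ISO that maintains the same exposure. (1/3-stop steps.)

Shutter speed: 4 → 3.2 → 2.5 → 2 → 1.6 → 1.3 → 1 — 2 stops shorter (darker).
Aperture: f/1.4 → f/1.2 → f/1.1 — 2/3 stop larger aperture (brighter).
Net change so far: 1 1/3 stops darker. Offset with the ISO: 16000 → 20000 → 25600 → 32000 → 40000.

ISO 40000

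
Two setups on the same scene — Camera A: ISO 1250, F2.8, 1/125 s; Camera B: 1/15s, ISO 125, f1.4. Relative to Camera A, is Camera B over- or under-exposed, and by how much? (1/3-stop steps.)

Aperture: f/2.8 → f/2.5 → f/2.2 → f/2 → f/1.8 → f/1.6 → f/1.4 — 2 stops wider (brighter).
Shutter speed: 1/125 → 1/100 → 1/80 → 1/60 → 1/50 → 1/40 → 1/30 → 1/25 → 1/20 → 1/15 — 3 stops slower (brighter).
ISO: 1250 → 1000 → 800 → 640 → 500 → 400 → 320 → 250 → 200 → 160 → 125 — 3 1/3 stops lower (darker).
Net: +2 +3 −3 1/3 = +1 2/3 stops.

1 2/3 stops brighter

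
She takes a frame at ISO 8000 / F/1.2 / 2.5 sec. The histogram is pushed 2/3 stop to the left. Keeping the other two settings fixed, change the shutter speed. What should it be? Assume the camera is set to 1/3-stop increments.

Underexposed by 2/3 stop → need 2/3 stop brighter.
Shutter speed: 2.5 → 3.2 → 4.

4 s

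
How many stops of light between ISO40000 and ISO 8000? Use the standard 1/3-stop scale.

2 1/3 stops

40000 → 32000 → 25600 → 20000 → 16000 → 12800 → 10000 → 8000 — count the steps: 7 third-stops = 2 1/3 stops.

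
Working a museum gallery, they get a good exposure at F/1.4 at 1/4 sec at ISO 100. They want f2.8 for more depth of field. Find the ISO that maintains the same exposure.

Aperture: f/1.4 → f/2 → f/2.8 — 2 stops stopped down (darker).
Need 2 stops brighter from the ISO: 100 → 200 → 400.

ISO 400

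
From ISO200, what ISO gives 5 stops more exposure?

ISO: 200 → 400 → 800 → 1600 → 3200 → 6400 — 5 stops raised (brighter).

ISO 6400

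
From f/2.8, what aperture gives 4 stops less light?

Aperture: f/2.8 → f/4 → f/5.6 → f/8 → f/11 — 4 stops narrower (darker).

f/11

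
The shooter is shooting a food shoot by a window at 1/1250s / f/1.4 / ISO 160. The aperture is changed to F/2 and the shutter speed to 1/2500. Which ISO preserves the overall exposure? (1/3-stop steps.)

Aperture: f/1.4 → f/1.6 → f/1.8 → f/2 — 1 stop narrower (darker).
Shutter speed: 1/1250 → 1/1600 → 1/2000 → 1/2500 — 1 stop shorter (darker).
Net change so far: 2 stops darker. Offset with the ISO: 160 → 200 → 250 → 320 → 400 → 500 → 640.

ISO 640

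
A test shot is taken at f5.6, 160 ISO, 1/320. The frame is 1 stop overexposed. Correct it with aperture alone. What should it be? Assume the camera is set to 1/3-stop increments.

Overexposed by 1 stop → need 1 stop darker.
Aperture: f/5.6 → f/6.3 → f/7.1 → f/8.

f/8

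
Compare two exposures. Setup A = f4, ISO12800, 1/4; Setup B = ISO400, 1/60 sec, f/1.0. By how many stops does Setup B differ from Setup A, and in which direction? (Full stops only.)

Aperture: f/4 → f/2.8 → f/2 → f/1.4 → f/1.0 — 4 stops opened up (brighter).
Shutter speed: 1/4 → 1/8 → 1/15 → 1/30 → 1/60 — 4 stops faster (darker).
ISO: 12800 → 6400 → 3200 → 1600 → 800 → 400 — 5 stops lower (darker).
Net: +4 −4 −5 = −5 stops.

5 stops darker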